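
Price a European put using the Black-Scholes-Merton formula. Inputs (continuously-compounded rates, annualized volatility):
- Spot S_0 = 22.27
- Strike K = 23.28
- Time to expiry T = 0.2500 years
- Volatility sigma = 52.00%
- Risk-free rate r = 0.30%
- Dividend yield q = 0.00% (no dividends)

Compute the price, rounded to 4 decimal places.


Answer: Price = 2.8839

Derivation:
d1 = (ln(S/K) + (r - q + 0.5*sigma^2) * T) / (sigma * sqrt(T)) = -0.03770824
d2 = d1 - sigma * sqrt(T) = -0.29770824
exp(-rT) = 0.99925028; exp(-qT) = 1.00000000
P = K * exp(-rT) * N(-d2) - S_0 * exp(-qT) * N(-d1)
N(-d1) = 0.51503985; N(-d2) = 0.61703707
P = 23.2800 * 0.99925028 * 0.61703707 - 22.2700 * 1.00000000 * 0.51503985 = 2.8839


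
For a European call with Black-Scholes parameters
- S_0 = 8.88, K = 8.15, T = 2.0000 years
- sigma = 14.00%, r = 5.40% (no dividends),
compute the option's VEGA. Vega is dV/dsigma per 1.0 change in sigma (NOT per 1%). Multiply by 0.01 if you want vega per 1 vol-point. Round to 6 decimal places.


Answer: Vega = 2.802926

Derivation:
d1 = 1.0777500828; d2 = 0.8797601841
phi(d1) = 0.2231946198; exp(-qT) = 1.0000000000; exp(-rT) = 0.8976275964
Vega = S * exp(-qT) * phi(d1) * sqrt(T) = 8.8800 * 1.0000000000 * 0.2231946198 * 1.4142135624 = 2.802926


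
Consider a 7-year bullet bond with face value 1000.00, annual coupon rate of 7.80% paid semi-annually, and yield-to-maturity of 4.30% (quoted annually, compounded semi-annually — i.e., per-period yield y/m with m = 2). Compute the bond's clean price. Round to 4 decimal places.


Answer: Price = 1209.6399

Derivation:
Coupon per period c = face * coupon_rate / m = 39.000000
Periods per year m = 2; per-period yield y/m = 0.021500
Number of cashflows N = 14
Cashflows (t years, CF_t, discount factor 1/(1+y/m)^(m*t), PV):
  t = 0.5000: CF_t = 39.000000, DF = 0.978953, PV = 38.179148
  t = 1.0000: CF_t = 39.000000, DF = 0.958348, PV = 37.375573
  t = 1.5000: CF_t = 39.000000, DF = 0.938177, PV = 36.588912
  t = 2.0000: CF_t = 39.000000, DF = 0.918431, PV = 35.818808
  t = 2.5000: CF_t = 39.000000, DF = 0.899100, PV = 35.064912
  t = 3.0000: CF_t = 39.000000, DF = 0.880177, PV = 34.326884
  t = 3.5000: CF_t = 39.000000, DF = 0.861651, PV = 33.604390
  t = 4.0000: CF_t = 39.000000, DF = 0.843515, PV = 32.897102
  t = 4.5000: CF_t = 39.000000, DF = 0.825762, PV = 32.204701
  t = 5.0000: CF_t = 39.000000, DF = 0.808381, PV = 31.526873
  t = 5.5000: CF_t = 39.000000, DF = 0.791367, PV = 30.863312
  t = 6.0000: CF_t = 39.000000, DF = 0.774711, PV = 30.213717
  t = 6.5000: CF_t = 39.000000, DF = 0.758405, PV = 29.577794
  t = 7.0000: CF_t = 1039.000000, DF = 0.742442, PV = 771.397726
Price P = sum_t PV_t = 1209.639851


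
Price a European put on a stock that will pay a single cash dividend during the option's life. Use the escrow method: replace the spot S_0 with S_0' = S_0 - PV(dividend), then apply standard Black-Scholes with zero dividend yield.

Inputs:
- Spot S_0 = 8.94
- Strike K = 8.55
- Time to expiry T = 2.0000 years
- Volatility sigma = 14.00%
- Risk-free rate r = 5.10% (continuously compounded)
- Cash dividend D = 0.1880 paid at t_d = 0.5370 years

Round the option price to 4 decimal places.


PV(D) = D * exp(-r * t_d) = 0.1880 * 0.97298462 = 0.18292111
S_0' = S_0 - PV(D) = 8.9400 - 0.18292111 = 8.75707889
d1 = (ln(S_0'/K) + (r + sigma^2/2)*T) / (sigma*sqrt(T)) = 0.73504309
d2 = d1 - sigma*sqrt(T) = 0.53705319
exp(-rT) = 0.90302955
N(-d1) = 0.23115663; N(-d2) = 0.29561544
P = K * exp(-rT) * N(-d2) - S_0' * N(-d1) = 8.5500 * 0.90302955 * 0.29561544 - 8.75707889 * 0.23115663 = 0.2582

Answer: Price = 0.2582


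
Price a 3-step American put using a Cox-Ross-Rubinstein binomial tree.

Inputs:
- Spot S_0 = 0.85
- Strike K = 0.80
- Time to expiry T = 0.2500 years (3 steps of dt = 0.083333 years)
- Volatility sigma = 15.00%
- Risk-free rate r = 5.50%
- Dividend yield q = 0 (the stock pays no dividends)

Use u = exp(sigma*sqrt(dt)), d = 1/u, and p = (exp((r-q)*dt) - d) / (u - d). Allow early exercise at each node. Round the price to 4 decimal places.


Answer: Price = V(0,0) = 0.0051

Derivation:
dt = T/N = 0.083333
u = exp(sigma*sqrt(dt)) = 1.044252; d = 1/u = 0.957623
p = (exp((r-q)*dt) - d) / (u - d) = 0.542205
Discount per step: exp(-r*dt) = 0.995427
Stock lattice S(k, i) with i counting down-moves:
  k=0: S(0,0) = 0.8500
  k=1: S(1,0) = 0.8876; S(1,1) = 0.8140
  k=2: S(2,0) = 0.9269; S(2,1) = 0.8500; S(2,2) = 0.7795
  k=3: S(3,0) = 0.9679; S(3,1) = 0.8876; S(3,2) = 0.8140; S(3,3) = 0.7465
Terminal payoffs V(N, i) = max(K - S_T, 0):
  V(3,0) = 0.000000; V(3,1) = 0.000000; V(3,2) = 0.000000; V(3,3) = 0.053547
Backward induction: V(k, i) = exp(-r*dt) * [p * V(k+1, i) + (1-p) * V(k+1, i+1)]; then take max(V_cont, immediate exercise) for American.
  V(2,0) = exp(-r*dt) * [p*0.000000 + (1-p)*0.000000] = 0.000000; exercise = 0.000000; V(2,0) = max -> 0.000000
  V(2,1) = exp(-r*dt) * [p*0.000000 + (1-p)*0.000000] = 0.000000; exercise = 0.000000; V(2,1) = max -> 0.000000
  V(2,2) = exp(-r*dt) * [p*0.000000 + (1-p)*0.053547] = 0.024401; exercise = 0.020515; V(2,2) = max -> 0.024401
  V(1,0) = exp(-r*dt) * [p*0.000000 + (1-p)*0.000000] = 0.000000; exercise = 0.000000; V(1,0) = max -> 0.000000
  V(1,1) = exp(-r*dt) * [p*0.000000 + (1-p)*0.024401] = 0.011120; exercise = 0.000000; V(1,1) = max -> 0.011120
  V(0,0) = exp(-r*dt) * [p*0.000000 + (1-p)*0.011120] = 0.005067; exercise = 0.000000; V(0,0) = max -> 0.005067


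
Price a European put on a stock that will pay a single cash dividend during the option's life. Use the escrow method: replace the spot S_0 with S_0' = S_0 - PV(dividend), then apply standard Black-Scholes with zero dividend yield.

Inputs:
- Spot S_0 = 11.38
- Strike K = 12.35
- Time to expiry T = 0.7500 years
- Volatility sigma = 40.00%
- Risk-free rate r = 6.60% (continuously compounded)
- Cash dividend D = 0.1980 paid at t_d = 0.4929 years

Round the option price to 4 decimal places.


PV(D) = D * exp(-r * t_d) = 0.1980 * 0.96799205 = 0.19166243
S_0' = S_0 - PV(D) = 11.3800 - 0.19166243 = 11.18833757
d1 = (ln(S_0'/K) + (r + sigma^2/2)*T) / (sigma*sqrt(T)) = 0.03093409
d2 = d1 - sigma*sqrt(T) = -0.31547607
exp(-rT) = 0.95170516
N(-d1) = 0.48766105; N(-d2) = 0.62379989
P = K * exp(-rT) * N(-d2) - S_0' * N(-d1) = 12.3500 * 0.95170516 * 0.62379989 - 11.18833757 * 0.48766105 = 1.8758

Answer: Price = 1.8758


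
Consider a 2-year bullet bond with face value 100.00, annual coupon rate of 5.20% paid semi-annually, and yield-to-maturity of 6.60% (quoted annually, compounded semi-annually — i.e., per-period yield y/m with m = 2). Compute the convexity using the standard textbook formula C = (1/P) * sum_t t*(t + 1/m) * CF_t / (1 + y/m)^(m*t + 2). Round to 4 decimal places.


Answer: Convexity = 4.4493

Derivation:
Coupon per period c = face * coupon_rate / m = 2.600000
Periods per year m = 2; per-period yield y/m = 0.033000
Number of cashflows N = 4
Cashflows (t years, CF_t, discount factor 1/(1+y/m)^(m*t), PV):
  t = 0.5000: CF_t = 2.600000, DF = 0.968054, PV = 2.516941
  t = 1.0000: CF_t = 2.600000, DF = 0.937129, PV = 2.436535
  t = 1.5000: CF_t = 2.600000, DF = 0.907192, PV = 2.358698
  t = 2.0000: CF_t = 102.600000, DF = 0.878211, PV = 90.104416
Price P = sum_t PV_t = 97.416590
Convexity numerator sum_t t*(t + 1/m) * CF_t / (1+y/m)^(m*t + 2):
  t = 0.5000: term = 1.179349
  t = 1.0000: term = 3.425022
  t = 1.5000: term = 6.631213
  t = 2.0000: term = 422.197285
Convexity = (1/P) * sum = 433.432869 / 97.416590 = 4.449272


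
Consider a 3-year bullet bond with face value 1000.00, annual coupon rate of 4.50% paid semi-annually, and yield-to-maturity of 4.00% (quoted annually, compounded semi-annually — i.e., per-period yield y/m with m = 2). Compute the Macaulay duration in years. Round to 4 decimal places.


Coupon per period c = face * coupon_rate / m = 22.500000
Periods per year m = 2; per-period yield y/m = 0.020000
Number of cashflows N = 6
Cashflows (t years, CF_t, discount factor 1/(1+y/m)^(m*t), PV):
  t = 0.5000: CF_t = 22.500000, DF = 0.980392, PV = 22.058824
  t = 1.0000: CF_t = 22.500000, DF = 0.961169, PV = 21.626298
  t = 1.5000: CF_t = 22.500000, DF = 0.942322, PV = 21.202253
  t = 2.0000: CF_t = 22.500000, DF = 0.923845, PV = 20.786522
  t = 2.5000: CF_t = 22.500000, DF = 0.905731, PV = 20.378943
  t = 3.0000: CF_t = 1022.500000, DF = 0.887971, PV = 907.950738
Price P = sum_t PV_t = 1014.003577
Macaulay numerator sum_t t * PV_t:
  t * PV_t at t = 0.5000: 11.029412
  t * PV_t at t = 1.0000: 21.626298
  t * PV_t at t = 1.5000: 31.803379
  t * PV_t at t = 2.0000: 41.573044
  t * PV_t at t = 2.5000: 50.947358
  t * PV_t at t = 3.0000: 2723.852215
Macaulay duration D = (sum_t t * PV_t) / P = 2880.831705 / 1014.003577 = 2.841047

Answer: Macaulay duration = 2.8410 years


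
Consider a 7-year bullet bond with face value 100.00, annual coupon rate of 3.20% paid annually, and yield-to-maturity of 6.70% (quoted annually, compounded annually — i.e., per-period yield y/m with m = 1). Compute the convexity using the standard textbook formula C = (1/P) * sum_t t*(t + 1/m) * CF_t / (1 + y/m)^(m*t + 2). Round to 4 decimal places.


Answer: Convexity = 42.7007

Derivation:
Coupon per period c = face * coupon_rate / m = 3.200000
Periods per year m = 1; per-period yield y/m = 0.067000
Number of cashflows N = 7
Cashflows (t years, CF_t, discount factor 1/(1+y/m)^(m*t), PV):
  t = 1.0000: CF_t = 3.200000, DF = 0.937207, PV = 2.999063
  t = 2.0000: CF_t = 3.200000, DF = 0.878357, PV = 2.810743
  t = 3.0000: CF_t = 3.200000, DF = 0.823203, PV = 2.634248
  t = 4.0000: CF_t = 3.200000, DF = 0.771511, PV = 2.468836
  t = 5.0000: CF_t = 3.200000, DF = 0.723066, PV = 2.313811
  t = 6.0000: CF_t = 3.200000, DF = 0.677663, PV = 2.168520
  t = 7.0000: CF_t = 103.200000, DF = 0.635110, PV = 65.543369
Price P = sum_t PV_t = 80.938591
Convexity numerator sum_t t*(t + 1/m) * CF_t / (1+y/m)^(m*t + 2):
  t = 1.0000: term = 5.268497
  t = 2.0000: term = 14.813018
  t = 3.0000: term = 27.765732
  t = 4.0000: term = 43.370403
  t = 5.0000: term = 60.970576
  t = 6.0000: term = 79.998881
  t = 7.0000: term = 3223.947415
Convexity = (1/P) * sum = 3456.134521 / 80.938591 = 42.700700


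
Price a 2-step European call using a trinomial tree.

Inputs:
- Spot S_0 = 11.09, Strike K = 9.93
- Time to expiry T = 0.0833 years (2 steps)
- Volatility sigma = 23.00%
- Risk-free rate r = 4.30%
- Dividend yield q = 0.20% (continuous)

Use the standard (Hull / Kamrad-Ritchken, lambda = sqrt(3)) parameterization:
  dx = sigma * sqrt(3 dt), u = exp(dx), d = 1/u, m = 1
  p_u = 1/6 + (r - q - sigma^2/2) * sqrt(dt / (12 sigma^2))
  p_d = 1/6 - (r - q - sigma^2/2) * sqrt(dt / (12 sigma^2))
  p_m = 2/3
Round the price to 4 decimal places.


dt = T/N = 0.041650; dx = sigma*sqrt(3*dt) = 0.081301
u = exp(dx) = 1.084697; d = 1/u = 0.921916
p_u = 0.170394, p_m = 0.666667, p_d = 0.162940
Discount per step: exp(-r*dt) = 0.998211
Stock lattice S(k, j) with j the centered position index:
  k=0: S(0,+0) = 11.0900
  k=1: S(1,-1) = 10.2240; S(1,+0) = 11.0900; S(1,+1) = 12.0293
  k=2: S(2,-2) = 9.4257; S(2,-1) = 10.2240; S(2,+0) = 11.0900; S(2,+1) = 12.0293; S(2,+2) = 13.0481
Terminal payoffs V(N, j) = max(S_T - K, 0):
  V(2,-2) = 0.000000; V(2,-1) = 0.294050; V(2,+0) = 1.160000; V(2,+1) = 2.099294; V(2,+2) = 3.118143
Backward induction: V(k, j) = exp(-r*dt) * [p_u * V(k+1, j+1) + p_m * V(k+1, j) + p_d * V(k+1, j-1)]
  V(1,-1) = exp(-r*dt) * [p_u*1.160000 + p_m*0.294050 + p_d*0.000000] = 0.392985
  V(1,+0) = exp(-r*dt) * [p_u*2.099294 + p_m*1.160000 + p_d*0.294050] = 1.176842
  V(1,+1) = exp(-r*dt) * [p_u*3.118143 + p_m*2.099294 + p_d*1.160000] = 2.116058
  V(0,+0) = exp(-r*dt) * [p_u*2.116058 + p_m*1.176842 + p_d*0.392985] = 1.206994

Answer: Price = V(0,0) = 1.2070


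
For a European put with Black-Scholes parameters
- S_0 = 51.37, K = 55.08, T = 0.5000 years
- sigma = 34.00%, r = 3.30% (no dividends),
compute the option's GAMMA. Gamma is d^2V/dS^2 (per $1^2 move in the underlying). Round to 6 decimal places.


Answer: Gamma = 0.032138

Derivation:
d1 = -0.1012091477; d2 = -0.3416254533
phi(d1) = 0.3969042628; exp(-qT) = 1.0000000000; exp(-rT) = 0.9836353794
Gamma = exp(-qT) * phi(d1) / (S * sigma * sqrt(T)) = 1.0000000000 * 0.3969042628 / (51.3700 * 0.3400 * 0.7071067812) = 0.032138


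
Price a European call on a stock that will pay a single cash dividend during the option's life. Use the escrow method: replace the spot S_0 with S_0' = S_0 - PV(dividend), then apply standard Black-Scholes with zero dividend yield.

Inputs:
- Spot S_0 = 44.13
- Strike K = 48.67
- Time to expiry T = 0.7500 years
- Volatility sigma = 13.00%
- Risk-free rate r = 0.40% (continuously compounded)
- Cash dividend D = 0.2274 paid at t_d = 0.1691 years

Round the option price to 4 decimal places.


Answer: Price = 0.5320

Derivation:
PV(D) = D * exp(-r * t_d) = 0.2274 * 0.99932383 = 0.22724624
S_0' = S_0 - PV(D) = 44.1300 - 0.22724624 = 43.90275376
d1 = (ln(S_0'/K) + (r + sigma^2/2)*T) / (sigma*sqrt(T)) = -0.83270144
d2 = d1 - sigma*sqrt(T) = -0.94528474
exp(-rT) = 0.99700450
N(d1) = 0.20250657; N(d2) = 0.17225676
C = S_0' * N(d1) - K * exp(-rT) * N(d2) = 43.90275376 * 0.20250657 - 48.6700 * 0.99700450 * 0.17225676 = 0.5320


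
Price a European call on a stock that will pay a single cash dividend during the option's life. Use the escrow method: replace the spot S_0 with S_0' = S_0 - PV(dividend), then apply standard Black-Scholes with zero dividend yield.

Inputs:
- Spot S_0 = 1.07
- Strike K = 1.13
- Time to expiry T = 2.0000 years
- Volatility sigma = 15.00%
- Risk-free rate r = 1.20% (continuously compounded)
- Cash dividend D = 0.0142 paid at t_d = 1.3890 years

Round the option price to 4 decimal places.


Answer: Price = 0.0695

Derivation:
PV(D) = D * exp(-r * t_d) = 0.0142 * 0.98347014 = 0.01396528
S_0' = S_0 - PV(D) = 1.0700 - 0.01396528 = 1.05603472
d1 = (ln(S_0'/K) + (r + sigma^2/2)*T) / (sigma*sqrt(T)) = -0.09992157
d2 = d1 - sigma*sqrt(T) = -0.31205360
exp(-rT) = 0.97628571
N(d1) = 0.46020330; N(d2) = 0.37749989
C = S_0' * N(d1) - K * exp(-rT) * N(d2) = 1.05603472 * 0.46020330 - 1.1300 * 0.97628571 * 0.37749989 = 0.0695


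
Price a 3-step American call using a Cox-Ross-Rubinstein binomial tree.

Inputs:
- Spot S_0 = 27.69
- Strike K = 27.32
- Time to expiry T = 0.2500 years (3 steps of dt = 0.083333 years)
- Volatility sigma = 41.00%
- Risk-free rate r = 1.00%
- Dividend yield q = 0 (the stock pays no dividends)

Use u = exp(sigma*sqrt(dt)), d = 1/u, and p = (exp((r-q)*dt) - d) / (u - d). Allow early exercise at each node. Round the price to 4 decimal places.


dt = T/N = 0.083333
u = exp(sigma*sqrt(dt)) = 1.125646; d = 1/u = 0.888379
p = (exp((r-q)*dt) - d) / (u - d) = 0.473959
Discount per step: exp(-r*dt) = 0.999167
Stock lattice S(k, i) with i counting down-moves:
  k=0: S(0,0) = 27.6900
  k=1: S(1,0) = 31.1691; S(1,1) = 24.5992
  k=2: S(2,0) = 35.0854; S(2,1) = 27.6900; S(2,2) = 21.8534
  k=3: S(3,0) = 39.4937; S(3,1) = 31.1691; S(3,2) = 24.5992; S(3,3) = 19.4141
Terminal payoffs V(N, i) = max(S_T - K, 0):
  V(3,0) = 12.173723; V(3,1) = 3.849129; V(3,2) = 0.000000; V(3,3) = 0.000000
Backward induction: V(k, i) = exp(-r*dt) * [p * V(k+1, i) + (1-p) * V(k+1, i+1)]; then take max(V_cont, immediate exercise) for American.
  V(2,0) = exp(-r*dt) * [p*12.173723 + (1-p)*3.849129] = 7.788152; exercise = 7.765395; V(2,0) = max -> 7.788152
  V(2,1) = exp(-r*dt) * [p*3.849129 + (1-p)*0.000000] = 1.822809; exercise = 0.370000; V(2,1) = max -> 1.822809
  V(2,2) = exp(-r*dt) * [p*0.000000 + (1-p)*0.000000] = 0.000000; exercise = 0.000000; V(2,2) = max -> 0.000000
  V(1,0) = exp(-r*dt) * [p*7.788152 + (1-p)*1.822809] = 4.646264; exercise = 3.849129; V(1,0) = max -> 4.646264
  V(1,1) = exp(-r*dt) * [p*1.822809 + (1-p)*0.000000] = 0.863217; exercise = 0.000000; V(1,1) = max -> 0.863217
  V(0,0) = exp(-r*dt) * [p*4.646264 + (1-p)*0.863217] = 2.654014; exercise = 0.370000; V(0,0) = max -> 2.654014

Answer: Price = V(0,0) = 2.6540


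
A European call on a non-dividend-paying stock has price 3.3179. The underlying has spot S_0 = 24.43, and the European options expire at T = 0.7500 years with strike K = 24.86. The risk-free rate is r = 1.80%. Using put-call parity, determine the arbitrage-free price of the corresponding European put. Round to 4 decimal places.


Answer: Put price = 3.4145

Derivation:
Put-call parity: C - P = S_0 * exp(-qT) - K * exp(-rT).
S_0 * exp(-qT) = 24.4300 * 1.00000000 = 24.43000000
K * exp(-rT) = 24.8600 * 0.98659072 = 24.52664521
P = C - S*exp(-qT) + K*exp(-rT)
P = 3.3179 - 24.43000000 + 24.52664521 = 3.4145


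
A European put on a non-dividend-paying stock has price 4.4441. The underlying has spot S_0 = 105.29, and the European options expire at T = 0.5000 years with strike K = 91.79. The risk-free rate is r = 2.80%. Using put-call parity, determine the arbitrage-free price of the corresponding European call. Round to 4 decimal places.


Put-call parity: C - P = S_0 * exp(-qT) - K * exp(-rT).
S_0 * exp(-qT) = 105.2900 * 1.00000000 = 105.29000000
K * exp(-rT) = 91.7900 * 0.98609754 = 90.51389359
C = P + S*exp(-qT) - K*exp(-rT)
C = 4.4441 + 105.29000000 - 90.51389359 = 19.2202

Answer: Call price = 19.2202


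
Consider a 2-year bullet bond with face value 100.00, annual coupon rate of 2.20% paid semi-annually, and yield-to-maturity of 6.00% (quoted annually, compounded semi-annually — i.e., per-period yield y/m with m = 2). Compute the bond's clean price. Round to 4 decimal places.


Coupon per period c = face * coupon_rate / m = 1.100000
Periods per year m = 2; per-period yield y/m = 0.030000
Number of cashflows N = 4
Cashflows (t years, CF_t, discount factor 1/(1+y/m)^(m*t), PV):
  t = 0.5000: CF_t = 1.100000, DF = 0.970874, PV = 1.067961
  t = 1.0000: CF_t = 1.100000, DF = 0.942596, PV = 1.036856
  t = 1.5000: CF_t = 1.100000, DF = 0.915142, PV = 1.006656
  t = 2.0000: CF_t = 101.100000, DF = 0.888487, PV = 89.826041
Price P = sum_t PV_t = 92.937513

Answer: Price = 92.9375


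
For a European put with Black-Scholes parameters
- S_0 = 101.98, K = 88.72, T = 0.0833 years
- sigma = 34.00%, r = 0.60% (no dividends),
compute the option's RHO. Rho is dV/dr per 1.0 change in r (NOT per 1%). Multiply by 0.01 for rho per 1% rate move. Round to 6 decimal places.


d1 = 1.4736170333; d2 = 1.3754871194
phi(d1) = 0.1346990681; exp(-qT) = 1.0000000000; exp(-rT) = 0.9995003249
N(-d2) = 0.0844902382
Rho = -K*T*exp(-rT)*N(-d2) = -88.7200 * 0.0833 * 0.9995003249 * 0.0844902382 = -0.624103

Answer: Rho = -0.624103


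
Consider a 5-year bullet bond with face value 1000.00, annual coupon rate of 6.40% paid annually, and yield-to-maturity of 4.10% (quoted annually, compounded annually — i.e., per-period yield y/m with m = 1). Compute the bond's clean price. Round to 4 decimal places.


Coupon per period c = face * coupon_rate / m = 64.000000
Periods per year m = 1; per-period yield y/m = 0.041000
Number of cashflows N = 5
Cashflows (t years, CF_t, discount factor 1/(1+y/m)^(m*t), PV):
  t = 1.0000: CF_t = 64.000000, DF = 0.960615, PV = 61.479347
  t = 2.0000: CF_t = 64.000000, DF = 0.922781, PV = 59.057970
  t = 3.0000: CF_t = 64.000000, DF = 0.886437, PV = 56.731960
  t = 4.0000: CF_t = 64.000000, DF = 0.851524, PV = 54.497560
  t = 5.0000: CF_t = 1064.000000, DF = 0.817987, PV = 870.338069
Price P = sum_t PV_t = 1102.104906

Answer: Price = 1102.1049


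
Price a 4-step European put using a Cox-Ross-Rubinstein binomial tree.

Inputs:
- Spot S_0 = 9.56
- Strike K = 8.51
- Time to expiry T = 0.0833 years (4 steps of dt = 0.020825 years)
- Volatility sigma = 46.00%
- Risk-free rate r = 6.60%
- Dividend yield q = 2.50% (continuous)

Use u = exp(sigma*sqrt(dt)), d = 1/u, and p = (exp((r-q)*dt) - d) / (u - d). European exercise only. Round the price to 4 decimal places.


Answer: Price = V(0,0) = 0.1153

Derivation:
dt = T/N = 0.020825
u = exp(sigma*sqrt(dt)) = 1.068635; d = 1/u = 0.935773
p = (exp((r-q)*dt) - d) / (u - d) = 0.489840
Discount per step: exp(-r*dt) = 0.998626
Stock lattice S(k, i) with i counting down-moves:
  k=0: S(0,0) = 9.5600
  k=1: S(1,0) = 10.2161; S(1,1) = 8.9460
  k=2: S(2,0) = 10.9173; S(2,1) = 9.5600; S(2,2) = 8.3714
  k=3: S(3,0) = 11.6666; S(3,1) = 10.2161; S(3,2) = 8.9460; S(3,3) = 7.8338
  k=4: S(4,0) = 12.4674; S(4,1) = 10.9173; S(4,2) = 9.5600; S(4,3) = 8.3714; S(4,4) = 7.3306
Terminal payoffs V(N, i) = max(K - S_T, 0):
  V(4,0) = 0.000000; V(4,1) = 0.000000; V(4,2) = 0.000000; V(4,3) = 0.138578; V(4,4) = 1.179383
Backward induction: V(k, i) = exp(-r*dt) * [p * V(k+1, i) + (1-p) * V(k+1, i+1)].
  V(3,0) = exp(-r*dt) * [p*0.000000 + (1-p)*0.000000] = 0.000000
  V(3,1) = exp(-r*dt) * [p*0.000000 + (1-p)*0.000000] = 0.000000
  V(3,2) = exp(-r*dt) * [p*0.000000 + (1-p)*0.138578] = 0.070600
  V(3,3) = exp(-r*dt) * [p*0.138578 + (1-p)*1.179383] = 0.668636
  V(2,0) = exp(-r*dt) * [p*0.000000 + (1-p)*0.000000] = 0.000000
  V(2,1) = exp(-r*dt) * [p*0.000000 + (1-p)*0.070600] = 0.035968
  V(2,2) = exp(-r*dt) * [p*0.070600 + (1-p)*0.668636] = 0.375178
  V(1,0) = exp(-r*dt) * [p*0.000000 + (1-p)*0.035968] = 0.018324
  V(1,1) = exp(-r*dt) * [p*0.035968 + (1-p)*0.375178] = 0.208732
  V(0,0) = exp(-r*dt) * [p*0.018324 + (1-p)*0.208732] = 0.115304


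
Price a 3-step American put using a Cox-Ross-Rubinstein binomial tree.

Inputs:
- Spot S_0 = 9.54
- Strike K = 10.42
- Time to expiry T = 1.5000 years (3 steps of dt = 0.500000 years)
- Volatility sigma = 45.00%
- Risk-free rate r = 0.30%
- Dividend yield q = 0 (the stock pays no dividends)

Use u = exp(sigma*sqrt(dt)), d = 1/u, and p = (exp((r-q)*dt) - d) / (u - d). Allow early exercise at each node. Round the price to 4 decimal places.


dt = T/N = 0.500000
u = exp(sigma*sqrt(dt)) = 1.374648; d = 1/u = 0.727459
p = (exp((r-q)*dt) - d) / (u - d) = 0.423434
Discount per step: exp(-r*dt) = 0.998501
Stock lattice S(k, i) with i counting down-moves:
  k=0: S(0,0) = 9.5400
  k=1: S(1,0) = 13.1141; S(1,1) = 6.9400
  k=2: S(2,0) = 18.0273; S(2,1) = 9.5400; S(2,2) = 5.0485
  k=3: S(3,0) = 24.7813; S(3,1) = 13.1141; S(3,2) = 6.9400; S(3,3) = 3.6726
Terminal payoffs V(N, i) = max(K - S_T, 0):
  V(3,0) = 0.000000; V(3,1) = 0.000000; V(3,2) = 3.480044; V(3,3) = 6.747402
Backward induction: V(k, i) = exp(-r*dt) * [p * V(k+1, i) + (1-p) * V(k+1, i+1)]; then take max(V_cont, immediate exercise) for American.
  V(2,0) = exp(-r*dt) * [p*0.000000 + (1-p)*0.000000] = 0.000000; exercise = 0.000000; V(2,0) = max -> 0.000000
  V(2,1) = exp(-r*dt) * [p*0.000000 + (1-p)*3.480044] = 2.003466; exercise = 0.880000; V(2,1) = max -> 2.003466
  V(2,2) = exp(-r*dt) * [p*3.480044 + (1-p)*6.747402] = 5.355850; exercise = 5.371469; V(2,2) = max -> 5.371469
  V(1,0) = exp(-r*dt) * [p*0.000000 + (1-p)*2.003466] = 1.153398; exercise = 0.000000; V(1,0) = max -> 1.153398
  V(1,1) = exp(-r*dt) * [p*2.003466 + (1-p)*5.371469] = 3.939427; exercise = 3.480044; V(1,1) = max -> 3.939427
  V(0,0) = exp(-r*dt) * [p*1.153398 + (1-p)*3.939427] = 2.755590; exercise = 0.880000; V(0,0) = max -> 2.755590

Answer: Price = V(0,0) = 2.7556


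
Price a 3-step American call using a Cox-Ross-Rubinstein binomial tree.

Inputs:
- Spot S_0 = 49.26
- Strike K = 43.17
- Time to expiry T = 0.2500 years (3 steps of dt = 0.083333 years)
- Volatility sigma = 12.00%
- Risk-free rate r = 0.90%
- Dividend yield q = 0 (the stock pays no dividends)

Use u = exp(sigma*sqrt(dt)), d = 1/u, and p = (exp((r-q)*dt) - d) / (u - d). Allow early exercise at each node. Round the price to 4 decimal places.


dt = T/N = 0.083333
u = exp(sigma*sqrt(dt)) = 1.035248; d = 1/u = 0.965952
p = (exp((r-q)*dt) - d) / (u - d) = 0.502168
Discount per step: exp(-r*dt) = 0.999250
Stock lattice S(k, i) with i counting down-moves:
  k=0: S(0,0) = 49.2600
  k=1: S(1,0) = 50.9963; S(1,1) = 47.5828
  k=2: S(2,0) = 52.7938; S(2,1) = 49.2600; S(2,2) = 45.9627
  k=3: S(3,0) = 54.6547; S(3,1) = 50.9963; S(3,2) = 47.5828; S(3,3) = 44.3978
Terminal payoffs V(N, i) = max(S_T - K, 0):
  V(3,0) = 11.484712; V(3,1) = 7.826317; V(3,2) = 4.412801; V(3,3) = 1.227774
Backward induction: V(k, i) = exp(-r*dt) * [p * V(k+1, i) + (1-p) * V(k+1, i+1)]; then take max(V_cont, immediate exercise) for American.
  V(2,0) = exp(-r*dt) * [p*11.484712 + (1-p)*7.826317] = 9.656200; exercise = 9.623835; V(2,0) = max -> 9.656200
  V(2,1) = exp(-r*dt) * [p*7.826317 + (1-p)*4.412801] = 6.122365; exercise = 6.090000; V(2,1) = max -> 6.122365
  V(2,2) = exp(-r*dt) * [p*4.412801 + (1-p)*1.227774] = 2.825073; exercise = 2.792707; V(2,2) = max -> 2.825073
  V(1,0) = exp(-r*dt) * [p*9.656200 + (1-p)*6.122365] = 7.891023; exercise = 7.826317; V(1,0) = max -> 7.891023
  V(1,1) = exp(-r*dt) * [p*6.122365 + (1-p)*2.825073] = 4.477508; exercise = 4.412801; V(1,1) = max -> 4.477508
  V(0,0) = exp(-r*dt) * [p*7.891023 + (1-p)*4.477508] = 6.187023; exercise = 6.090000; V(0,0) = max -> 6.187023

Answer: Price = V(0,0) = 6.1870


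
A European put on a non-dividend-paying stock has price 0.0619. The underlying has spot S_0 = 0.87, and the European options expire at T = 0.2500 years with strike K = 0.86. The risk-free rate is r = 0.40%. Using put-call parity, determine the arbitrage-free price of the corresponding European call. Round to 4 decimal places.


Put-call parity: C - P = S_0 * exp(-qT) - K * exp(-rT).
S_0 * exp(-qT) = 0.8700 * 1.00000000 = 0.87000000
K * exp(-rT) = 0.8600 * 0.99900050 = 0.85914043
C = P + S*exp(-qT) - K*exp(-rT)
C = 0.0619 + 0.87000000 - 0.85914043 = 0.0728

Answer: Call price = 0.0728


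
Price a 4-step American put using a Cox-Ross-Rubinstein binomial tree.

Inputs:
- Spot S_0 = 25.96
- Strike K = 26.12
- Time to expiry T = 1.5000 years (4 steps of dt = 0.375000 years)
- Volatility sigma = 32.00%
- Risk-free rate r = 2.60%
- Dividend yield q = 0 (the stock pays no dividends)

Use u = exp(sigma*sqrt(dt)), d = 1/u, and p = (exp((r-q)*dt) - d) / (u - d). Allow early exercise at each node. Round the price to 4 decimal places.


dt = T/N = 0.375000
u = exp(sigma*sqrt(dt)) = 1.216477; d = 1/u = 0.822046
p = (exp((r-q)*dt) - d) / (u - d) = 0.476006
Discount per step: exp(-r*dt) = 0.990297
Stock lattice S(k, i) with i counting down-moves:
  k=0: S(0,0) = 25.9600
  k=1: S(1,0) = 31.5797; S(1,1) = 21.3403
  k=2: S(2,0) = 38.4160; S(2,1) = 25.9600; S(2,2) = 17.5427
  k=3: S(3,0) = 46.7322; S(3,1) = 31.5797; S(3,2) = 21.3403; S(3,3) = 14.4209
  k=4: S(4,0) = 56.8487; S(4,1) = 38.4160; S(4,2) = 25.9600; S(4,3) = 17.5427; S(4,4) = 11.8546
Terminal payoffs V(N, i) = max(K - S_T, 0):
  V(4,0) = 0.000000; V(4,1) = 0.000000; V(4,2) = 0.160000; V(4,3) = 8.577289; V(4,4) = 14.265350
Backward induction: V(k, i) = exp(-r*dt) * [p * V(k+1, i) + (1-p) * V(k+1, i+1)]; then take max(V_cont, immediate exercise) for American.
  V(3,0) = exp(-r*dt) * [p*0.000000 + (1-p)*0.000000] = 0.000000; exercise = 0.000000; V(3,0) = max -> 0.000000
  V(3,1) = exp(-r*dt) * [p*0.000000 + (1-p)*0.160000] = 0.083026; exercise = 0.000000; V(3,1) = max -> 0.083026
  V(3,2) = exp(-r*dt) * [p*0.160000 + (1-p)*8.577289] = 4.526259; exercise = 4.779691; V(3,2) = max -> 4.779691
  V(3,3) = exp(-r*dt) * [p*8.577289 + (1-p)*14.265350] = 11.445656; exercise = 11.699088; V(3,3) = max -> 11.699088
  V(2,0) = exp(-r*dt) * [p*0.000000 + (1-p)*0.083026] = 0.043083; exercise = 0.000000; V(2,0) = max -> 0.043083
  V(2,1) = exp(-r*dt) * [p*0.083026 + (1-p)*4.779691] = 2.519364; exercise = 0.160000; V(2,1) = max -> 2.519364
  V(2,2) = exp(-r*dt) * [p*4.779691 + (1-p)*11.699088] = 8.323857; exercise = 8.577289; V(2,2) = max -> 8.577289
  V(1,0) = exp(-r*dt) * [p*0.043083 + (1-p)*2.519364] = 1.327631; exercise = 0.000000; V(1,0) = max -> 1.327631
  V(1,1) = exp(-r*dt) * [p*2.519364 + (1-p)*8.577289] = 5.638435; exercise = 4.779691; V(1,1) = max -> 5.638435
  V(0,0) = exp(-r*dt) * [p*1.327631 + (1-p)*5.638435] = 3.551666; exercise = 0.160000; V(0,0) = max -> 3.551666

Answer: Price = V(0,0) = 3.5517


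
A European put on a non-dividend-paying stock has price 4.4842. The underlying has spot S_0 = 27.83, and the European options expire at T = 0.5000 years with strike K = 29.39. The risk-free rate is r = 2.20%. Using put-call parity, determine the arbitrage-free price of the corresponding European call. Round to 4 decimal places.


Answer: Call price = 3.2457

Derivation:
Put-call parity: C - P = S_0 * exp(-qT) - K * exp(-rT).
S_0 * exp(-qT) = 27.8300 * 1.00000000 = 27.83000000
K * exp(-rT) = 29.3900 * 0.98906028 = 29.06848159
C = P + S*exp(-qT) - K*exp(-rT)
C = 4.4842 + 27.83000000 - 29.06848159 = 3.2457


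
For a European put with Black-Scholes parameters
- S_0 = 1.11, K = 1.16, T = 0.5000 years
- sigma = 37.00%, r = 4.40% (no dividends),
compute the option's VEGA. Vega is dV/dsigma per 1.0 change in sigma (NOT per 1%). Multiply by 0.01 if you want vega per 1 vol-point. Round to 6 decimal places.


d1 = 0.0464970876; d2 = -0.2151324214
phi(d1) = 0.3985112610; exp(-qT) = 1.0000000000; exp(-rT) = 0.9782402351
Vega = S * exp(-qT) * phi(d1) * sqrt(T) = 1.1100 * 1.0000000000 * 0.3985112610 * 0.7071067812 = 0.312787

Answer: Vega = 0.312787


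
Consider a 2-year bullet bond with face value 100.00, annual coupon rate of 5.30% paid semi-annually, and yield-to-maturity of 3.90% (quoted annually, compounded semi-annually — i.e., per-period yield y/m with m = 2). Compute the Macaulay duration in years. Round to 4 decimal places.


Answer: Macaulay duration = 1.9250 years

Derivation:
Coupon per period c = face * coupon_rate / m = 2.650000
Periods per year m = 2; per-period yield y/m = 0.019500
Number of cashflows N = 4
Cashflows (t years, CF_t, discount factor 1/(1+y/m)^(m*t), PV):
  t = 0.5000: CF_t = 2.650000, DF = 0.980873, PV = 2.599313
  t = 1.0000: CF_t = 2.650000, DF = 0.962112, PV = 2.549596
  t = 1.5000: CF_t = 2.650000, DF = 0.943709, PV = 2.500830
  t = 2.0000: CF_t = 102.650000, DF = 0.925659, PV = 95.018908
Price P = sum_t PV_t = 102.668647
Macaulay numerator sum_t t * PV_t:
  t * PV_t at t = 0.5000: 1.299657
  t * PV_t at t = 1.0000: 2.549596
  t * PV_t at t = 1.5000: 3.751245
  t * PV_t at t = 2.0000: 190.037815
Macaulay duration D = (sum_t t * PV_t) / P = 197.638313 / 102.668647 = 1.925011


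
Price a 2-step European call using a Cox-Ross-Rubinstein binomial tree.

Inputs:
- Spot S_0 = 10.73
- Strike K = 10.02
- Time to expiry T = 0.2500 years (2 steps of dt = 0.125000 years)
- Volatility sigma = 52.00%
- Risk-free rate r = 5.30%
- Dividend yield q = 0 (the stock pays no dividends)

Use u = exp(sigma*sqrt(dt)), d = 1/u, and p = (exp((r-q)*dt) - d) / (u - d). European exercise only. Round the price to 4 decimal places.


Answer: Price = V(0,0) = 1.5544

Derivation:
dt = T/N = 0.125000
u = exp(sigma*sqrt(dt)) = 1.201833; d = 1/u = 0.832062
p = (exp((r-q)*dt) - d) / (u - d) = 0.472143
Discount per step: exp(-r*dt) = 0.993397
Stock lattice S(k, i) with i counting down-moves:
  k=0: S(0,0) = 10.7300
  k=1: S(1,0) = 12.8957; S(1,1) = 8.9280
  k=2: S(2,0) = 15.4984; S(2,1) = 10.7300; S(2,2) = 7.4287
Terminal payoffs V(N, i) = max(S_T - K, 0):
  V(2,0) = 5.478435; V(2,1) = 0.710000; V(2,2) = 0.000000
Backward induction: V(k, i) = exp(-r*dt) * [p * V(k+1, i) + (1-p) * V(k+1, i+1)].
  V(1,0) = exp(-r*dt) * [p*5.478435 + (1-p)*0.710000] = 2.941830
  V(1,1) = exp(-r*dt) * [p*0.710000 + (1-p)*0.000000] = 0.333008
  V(0,0) = exp(-r*dt) * [p*2.941830 + (1-p)*0.333008] = 1.554413


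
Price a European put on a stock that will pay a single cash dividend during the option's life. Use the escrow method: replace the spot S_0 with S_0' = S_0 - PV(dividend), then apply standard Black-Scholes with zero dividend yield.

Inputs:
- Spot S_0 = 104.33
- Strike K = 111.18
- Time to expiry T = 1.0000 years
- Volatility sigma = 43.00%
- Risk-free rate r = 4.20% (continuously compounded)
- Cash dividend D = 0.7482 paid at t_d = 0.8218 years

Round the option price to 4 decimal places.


Answer: Price = 19.4315

Derivation:
PV(D) = D * exp(-r * t_d) = 0.7482 * 0.96607327 = 0.72281602
S_0' = S_0 - PV(D) = 104.3300 - 0.72281602 = 103.60718398
d1 = (ln(S_0'/K) + (r + sigma^2/2)*T) / (sigma*sqrt(T)) = 0.14861898
d2 = d1 - sigma*sqrt(T) = -0.28138102
exp(-rT) = 0.95886978
N(-d1) = 0.44092715; N(-d2) = 0.61079091
P = K * exp(-rT) * N(-d2) - S_0' * N(-d1) = 111.1800 * 0.95886978 * 0.61079091 - 103.60718398 * 0.44092715 = 19.4315


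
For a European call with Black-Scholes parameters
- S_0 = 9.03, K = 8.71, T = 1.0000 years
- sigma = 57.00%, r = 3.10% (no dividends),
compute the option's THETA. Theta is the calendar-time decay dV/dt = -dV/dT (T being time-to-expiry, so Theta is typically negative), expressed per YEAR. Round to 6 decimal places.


Answer: Theta = -1.060233

Derivation:
d1 = 0.4026852220; d2 = -0.1673147780
phi(d1) = 0.3678734716; exp(-qT) = 1.0000000000; exp(-rT) = 0.9694755731
Theta = -S*exp(-qT)*phi(d1)*sigma/(2*sqrt(T)) - r*K*exp(-rT)*N(d2) + q*S*exp(-qT)*N(d1)
N(d1) = 0.6564100966; N(d2) = 0.4335611885; sqrt(T) = 1.0000000000
Term 1 = -9.0300 * 1.0000000000 * 0.3678734716 * 0.5700 / (2 * 1.0000000000) = -0.9467407728
Term 2 = -0.0310 * 8.7100 * 0.9694755731 * 0.4335611885 = -0.1134924883
Term 3 = 0 (no dividend yield, q = 0)
Theta = -0.9467407728 + (-0.1134924883) + (0.0000000000) = -1.060233


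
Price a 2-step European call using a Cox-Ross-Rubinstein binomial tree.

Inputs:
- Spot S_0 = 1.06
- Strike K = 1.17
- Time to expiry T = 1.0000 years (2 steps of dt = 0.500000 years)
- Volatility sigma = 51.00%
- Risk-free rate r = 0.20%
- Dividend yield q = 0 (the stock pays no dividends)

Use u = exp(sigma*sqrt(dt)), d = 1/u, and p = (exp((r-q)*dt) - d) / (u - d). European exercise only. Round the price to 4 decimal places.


dt = T/N = 0.500000
u = exp(sigma*sqrt(dt)) = 1.434225; d = 1/u = 0.697241
p = (exp((r-q)*dt) - d) / (u - d) = 0.412166
Discount per step: exp(-r*dt) = 0.999000
Stock lattice S(k, i) with i counting down-moves:
  k=0: S(0,0) = 1.0600
  k=1: S(1,0) = 1.5203; S(1,1) = 0.7391
  k=2: S(2,0) = 2.1804; S(2,1) = 1.0600; S(2,2) = 0.5153
Terminal payoffs V(N, i) = max(S_T - K, 0):
  V(2,0) = 1.010421; V(2,1) = 0.000000; V(2,2) = 0.000000
Backward induction: V(k, i) = exp(-r*dt) * [p * V(k+1, i) + (1-p) * V(k+1, i+1)].
  V(1,0) = exp(-r*dt) * [p*1.010421 + (1-p)*0.000000] = 0.416045
  V(1,1) = exp(-r*dt) * [p*0.000000 + (1-p)*0.000000] = 0.000000
  V(0,0) = exp(-r*dt) * [p*0.416045 + (1-p)*0.000000] = 0.171308

Answer: Price = V(0,0) = 0.1713


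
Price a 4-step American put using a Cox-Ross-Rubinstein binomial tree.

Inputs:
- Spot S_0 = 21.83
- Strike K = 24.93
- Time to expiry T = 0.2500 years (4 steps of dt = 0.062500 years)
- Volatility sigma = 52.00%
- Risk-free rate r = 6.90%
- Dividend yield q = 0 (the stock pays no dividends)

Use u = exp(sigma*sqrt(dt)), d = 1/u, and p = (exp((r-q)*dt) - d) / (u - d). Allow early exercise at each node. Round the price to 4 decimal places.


Answer: Price = V(0,0) = 4.1722

Derivation:
dt = T/N = 0.062500
u = exp(sigma*sqrt(dt)) = 1.138828; d = 1/u = 0.878095
p = (exp((r-q)*dt) - d) / (u - d) = 0.484121
Discount per step: exp(-r*dt) = 0.995697
Stock lattice S(k, i) with i counting down-moves:
  k=0: S(0,0) = 21.8300
  k=1: S(1,0) = 24.8606; S(1,1) = 19.1688
  k=2: S(2,0) = 28.3120; S(2,1) = 21.8300; S(2,2) = 16.8321
  k=3: S(3,0) = 32.2425; S(3,1) = 24.8606; S(3,2) = 19.1688; S(3,3) = 14.7802
  k=4: S(4,0) = 36.7187; S(4,1) = 28.3120; S(4,2) = 21.8300; S(4,3) = 16.8321; S(4,4) = 12.9784
Terminal payoffs V(N, i) = max(K - S_T, 0):
  V(4,0) = 0.000000; V(4,1) = 0.000000; V(4,2) = 3.100000; V(4,3) = 8.097944; V(4,4) = 11.951616
Backward induction: V(k, i) = exp(-r*dt) * [p * V(k+1, i) + (1-p) * V(k+1, i+1)]; then take max(V_cont, immediate exercise) for American.
  V(3,0) = exp(-r*dt) * [p*0.000000 + (1-p)*0.000000] = 0.000000; exercise = 0.000000; V(3,0) = max -> 0.000000
  V(3,1) = exp(-r*dt) * [p*0.000000 + (1-p)*3.100000] = 1.592342; exercise = 0.069376; V(3,1) = max -> 1.592342
  V(3,2) = exp(-r*dt) * [p*3.100000 + (1-p)*8.097944] = 5.653898; exercise = 5.761177; V(3,2) = max -> 5.761177
  V(3,3) = exp(-r*dt) * [p*8.097944 + (1-p)*11.951616] = 10.042569; exercise = 10.149848; V(3,3) = max -> 10.149848
  V(2,0) = exp(-r*dt) * [p*0.000000 + (1-p)*1.592342] = 0.817920; exercise = 0.000000; V(2,0) = max -> 0.817920
  V(2,1) = exp(-r*dt) * [p*1.592342 + (1-p)*5.761177] = 3.726848; exercise = 3.100000; V(2,1) = max -> 3.726848
  V(2,2) = exp(-r*dt) * [p*5.761177 + (1-p)*10.149848] = 7.990665; exercise = 8.097944; V(2,2) = max -> 8.097944
  V(1,0) = exp(-r*dt) * [p*0.817920 + (1-p)*3.726848] = 2.308597; exercise = 0.069376; V(1,0) = max -> 2.308597
  V(1,1) = exp(-r*dt) * [p*3.726848 + (1-p)*8.097944] = 5.956062; exercise = 5.761177; V(1,1) = max -> 5.956062
  V(0,0) = exp(-r*dt) * [p*2.308597 + (1-p)*5.956062] = 4.172215; exercise = 3.100000; V(0,0) = max -> 4.172215


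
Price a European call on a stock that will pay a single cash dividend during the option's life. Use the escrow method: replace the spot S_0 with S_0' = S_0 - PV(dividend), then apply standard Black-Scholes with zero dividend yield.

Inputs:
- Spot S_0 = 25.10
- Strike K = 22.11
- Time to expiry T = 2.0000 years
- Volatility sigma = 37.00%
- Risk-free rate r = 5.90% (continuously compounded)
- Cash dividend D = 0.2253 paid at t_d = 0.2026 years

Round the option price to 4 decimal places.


PV(D) = D * exp(-r * t_d) = 0.2253 * 0.98811776 = 0.22262293
S_0' = S_0 - PV(D) = 25.1000 - 0.22262293 = 24.87737707
d1 = (ln(S_0'/K) + (r + sigma^2/2)*T) / (sigma*sqrt(T)) = 0.71251298
d2 = d1 - sigma*sqrt(T) = 0.18925397
exp(-rT) = 0.88869605
N(d1) = 0.76192641; N(d2) = 0.57505311
C = S_0' * N(d1) - K * exp(-rT) * N(d2) = 24.87737707 * 0.76192641 - 22.1100 * 0.88869605 * 0.57505311 = 7.6555

Answer: Price = 7.6555


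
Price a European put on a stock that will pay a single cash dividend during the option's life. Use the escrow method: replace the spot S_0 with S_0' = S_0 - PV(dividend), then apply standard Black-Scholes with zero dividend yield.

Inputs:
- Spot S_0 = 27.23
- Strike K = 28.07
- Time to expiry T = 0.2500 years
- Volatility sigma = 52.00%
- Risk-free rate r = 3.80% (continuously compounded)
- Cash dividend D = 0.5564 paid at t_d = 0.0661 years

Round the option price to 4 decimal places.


Answer: Price = 3.4179

Derivation:
PV(D) = D * exp(-r * t_d) = 0.5564 * 0.99749135 = 0.55500419
S_0' = S_0 - PV(D) = 27.2300 - 0.55500419 = 26.67499581
d1 = (ln(S_0'/K) + (r + sigma^2/2)*T) / (sigma*sqrt(T)) = -0.02951827
d2 = d1 - sigma*sqrt(T) = -0.28951827
exp(-rT) = 0.99054498
N(-d1) = 0.51177438; N(-d2) = 0.61390760
P = K * exp(-rT) * N(-d2) - S_0' * N(-d1) = 28.0700 * 0.99054498 * 0.61390760 - 26.67499581 * 0.51177438 = 3.4179


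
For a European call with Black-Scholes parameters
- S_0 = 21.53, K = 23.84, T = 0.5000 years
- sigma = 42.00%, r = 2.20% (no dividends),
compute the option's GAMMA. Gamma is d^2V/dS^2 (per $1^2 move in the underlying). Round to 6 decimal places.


Answer: Gamma = 0.061622

Derivation:
d1 = -0.1576428263; d2 = -0.4546276744
phi(d1) = 0.3940158415; exp(-qT) = 1.0000000000; exp(-rT) = 0.9890602788
Gamma = exp(-qT) * phi(d1) / (S * sigma * sqrt(T)) = 1.0000000000 * 0.3940158415 / (21.5300 * 0.4200 * 0.7071067812) = 0.061622


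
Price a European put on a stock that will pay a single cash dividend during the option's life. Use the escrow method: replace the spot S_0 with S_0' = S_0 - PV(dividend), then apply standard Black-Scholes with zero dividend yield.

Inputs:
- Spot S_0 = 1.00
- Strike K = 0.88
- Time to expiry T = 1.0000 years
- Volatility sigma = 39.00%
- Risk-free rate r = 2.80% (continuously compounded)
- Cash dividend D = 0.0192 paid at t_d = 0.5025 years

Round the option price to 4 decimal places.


Answer: Price = 0.0878

Derivation:
PV(D) = D * exp(-r * t_d) = 0.0192 * 0.98602852 = 0.01893175
S_0' = S_0 - PV(D) = 1.0000 - 0.01893175 = 0.98106825
d1 = (ln(S_0'/K) + (r + sigma^2/2)*T) / (sigma*sqrt(T)) = 0.54556442
d2 = d1 - sigma*sqrt(T) = 0.15556442
exp(-rT) = 0.97238837
N(-d1) = 0.29268269; N(-d2) = 0.43818819
P = K * exp(-rT) * N(-d2) - S_0' * N(-d1) = 0.8800 * 0.97238837 * 0.43818819 - 0.98106825 * 0.29268269 = 0.0878


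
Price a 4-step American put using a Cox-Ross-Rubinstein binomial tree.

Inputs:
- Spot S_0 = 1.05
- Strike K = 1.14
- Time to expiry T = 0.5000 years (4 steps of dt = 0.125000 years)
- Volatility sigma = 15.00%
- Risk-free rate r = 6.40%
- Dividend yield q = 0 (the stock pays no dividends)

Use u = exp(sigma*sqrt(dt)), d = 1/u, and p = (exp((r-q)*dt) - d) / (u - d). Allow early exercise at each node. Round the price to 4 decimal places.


dt = T/N = 0.125000
u = exp(sigma*sqrt(dt)) = 1.054464; d = 1/u = 0.948349
p = (exp((r-q)*dt) - d) / (u - d) = 0.562437
Discount per step: exp(-r*dt) = 0.992032
Stock lattice S(k, i) with i counting down-moves:
  k=0: S(0,0) = 1.0500
  k=1: S(1,0) = 1.1072; S(1,1) = 0.9958
  k=2: S(2,0) = 1.1675; S(2,1) = 1.0500; S(2,2) = 0.9443
  k=3: S(3,0) = 1.2311; S(3,1) = 1.1072; S(3,2) = 0.9958; S(3,3) = 0.8956
  k=4: S(4,0) = 1.2981; S(4,1) = 1.1675; S(4,2) = 1.0500; S(4,3) = 0.9443; S(4,4) = 0.8493
Terminal payoffs V(N, i) = max(K - S_T, 0):
  V(4,0) = 0.000000; V(4,1) = 0.000000; V(4,2) = 0.090000; V(4,3) = 0.195666; V(4,4) = 0.290699
Backward induction: V(k, i) = exp(-r*dt) * [p * V(k+1, i) + (1-p) * V(k+1, i+1)]; then take max(V_cont, immediate exercise) for American.
  V(3,0) = exp(-r*dt) * [p*0.000000 + (1-p)*0.000000] = 0.000000; exercise = 0.000000; V(3,0) = max -> 0.000000
  V(3,1) = exp(-r*dt) * [p*0.000000 + (1-p)*0.090000] = 0.039067; exercise = 0.032812; V(3,1) = max -> 0.039067
  V(3,2) = exp(-r*dt) * [p*0.090000 + (1-p)*0.195666] = 0.135150; exercise = 0.144234; V(3,2) = max -> 0.144234
  V(3,3) = exp(-r*dt) * [p*0.195666 + (1-p)*0.290699] = 0.235359; exercise = 0.244443; V(3,3) = max -> 0.244443
  V(2,0) = exp(-r*dt) * [p*0.000000 + (1-p)*0.039067] = 0.016958; exercise = 0.000000; V(2,0) = max -> 0.016958
  V(2,1) = exp(-r*dt) * [p*0.039067 + (1-p)*0.144234] = 0.084406; exercise = 0.090000; V(2,1) = max -> 0.090000
  V(2,2) = exp(-r*dt) * [p*0.144234 + (1-p)*0.244443] = 0.186583; exercise = 0.195666; V(2,2) = max -> 0.195666
  V(1,0) = exp(-r*dt) * [p*0.016958 + (1-p)*0.090000] = 0.048529; exercise = 0.032812; V(1,0) = max -> 0.048529
  V(1,1) = exp(-r*dt) * [p*0.090000 + (1-p)*0.195666] = 0.135150; exercise = 0.144234; V(1,1) = max -> 0.144234
  V(0,0) = exp(-r*dt) * [p*0.048529 + (1-p)*0.144234] = 0.089685; exercise = 0.090000; V(0,0) = max -> 0.090000

Answer: Price = V(0,0) = 0.0900
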